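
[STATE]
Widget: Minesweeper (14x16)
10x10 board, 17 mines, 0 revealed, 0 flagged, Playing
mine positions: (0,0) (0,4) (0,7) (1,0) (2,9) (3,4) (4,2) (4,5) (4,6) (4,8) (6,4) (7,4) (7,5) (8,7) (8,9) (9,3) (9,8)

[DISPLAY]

■■■■■■■■■■    
■■■■■■■■■■    
■■■■■■■■■■    
■■■■■■■■■■    
■■■■■■■■■■    
■■■■■■■■■■    
■■■■■■■■■■    
■■■■■■■■■■    
■■■■■■■■■■    
■■■■■■■■■■    
              
              
              
              
              
              


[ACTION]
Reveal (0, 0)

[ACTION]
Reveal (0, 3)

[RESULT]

✹■■■✹■■✹■■    
✹■■■■■■■■■    
■■■■■■■■■✹    
■■■■✹■■■■■    
■■✹■■✹✹■✹■    
■■■■■■■■■■    
■■■■✹■■■■■    
■■■■✹✹■■■■    
■■■■■■■✹■✹    
■■■✹■■■■✹■    
              
              
              
              
              
              


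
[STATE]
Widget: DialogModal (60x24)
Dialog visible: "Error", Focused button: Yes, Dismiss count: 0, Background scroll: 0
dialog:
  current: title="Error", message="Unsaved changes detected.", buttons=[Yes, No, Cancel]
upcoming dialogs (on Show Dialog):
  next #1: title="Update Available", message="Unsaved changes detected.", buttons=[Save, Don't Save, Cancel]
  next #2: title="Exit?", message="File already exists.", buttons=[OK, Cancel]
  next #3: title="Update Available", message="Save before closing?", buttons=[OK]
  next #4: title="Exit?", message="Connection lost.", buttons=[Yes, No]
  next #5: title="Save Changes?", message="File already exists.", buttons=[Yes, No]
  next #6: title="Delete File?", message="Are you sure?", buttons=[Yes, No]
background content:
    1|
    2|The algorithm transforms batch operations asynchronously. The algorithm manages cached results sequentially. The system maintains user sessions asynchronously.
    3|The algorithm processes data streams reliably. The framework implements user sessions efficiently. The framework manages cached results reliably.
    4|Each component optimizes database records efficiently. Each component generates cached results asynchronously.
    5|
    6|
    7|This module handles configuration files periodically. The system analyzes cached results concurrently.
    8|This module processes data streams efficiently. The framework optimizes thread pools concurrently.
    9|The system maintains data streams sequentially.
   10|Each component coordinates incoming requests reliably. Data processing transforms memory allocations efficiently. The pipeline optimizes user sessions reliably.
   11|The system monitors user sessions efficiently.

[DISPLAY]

                                                            
The algorithm transforms batch operations asynchronously. Th
The algorithm processes data streams reliably. The framework
Each component optimizes database records efficiently. Each 
                                                            
                                                            
This module handles configuration files periodically. The sy
This module processes data streams efficiently. The framewor
The system maintains data streams sequentially.             
Each component ┌───────────────────────────┐ reliably. Data 
The system moni│           Error           │y.              
               │ Unsaved changes detected. │                
               │    [Yes]  No   Cancel     │                
               └───────────────────────────┘                
                                                            
                                                            
                                                            
                                                            
                                                            
                                                            
                                                            
                                                            
                                                            
                                                            


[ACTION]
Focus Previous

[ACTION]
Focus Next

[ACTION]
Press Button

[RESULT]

                                                            
The algorithm transforms batch operations asynchronously. Th
The algorithm processes data streams reliably. The framework
Each component optimizes database records efficiently. Each 
                                                            
                                                            
This module handles configuration files periodically. The sy
This module processes data streams efficiently. The framewor
The system maintains data streams sequentially.             
Each component coordinates incoming requests reliably. Data 
The system monitors user sessions efficiently.              
                                                            
                                                            
                                                            
                                                            
                                                            
                                                            
                                                            
                                                            
                                                            
                                                            
                                                            
                                                            
                                                            


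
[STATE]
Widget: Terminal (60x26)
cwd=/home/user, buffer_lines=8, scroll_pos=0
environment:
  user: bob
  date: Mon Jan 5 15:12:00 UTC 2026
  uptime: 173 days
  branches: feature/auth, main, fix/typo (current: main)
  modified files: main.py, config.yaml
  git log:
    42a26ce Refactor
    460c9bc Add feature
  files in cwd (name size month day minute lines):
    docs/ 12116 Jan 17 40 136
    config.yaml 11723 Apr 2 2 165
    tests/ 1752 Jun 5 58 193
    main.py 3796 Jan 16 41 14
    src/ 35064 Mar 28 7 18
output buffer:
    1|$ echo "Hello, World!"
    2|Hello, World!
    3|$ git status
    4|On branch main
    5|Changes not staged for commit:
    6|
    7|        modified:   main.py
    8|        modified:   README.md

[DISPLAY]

$ echo "Hello, World!"                                      
Hello, World!                                               
$ git status                                                
On branch main                                              
Changes not staged for commit:                              
                                                            
        modified:   main.py                                 
        modified:   README.md                               
$ █                                                         
                                                            
                                                            
                                                            
                                                            
                                                            
                                                            
                                                            
                                                            
                                                            
                                                            
                                                            
                                                            
                                                            
                                                            
                                                            
                                                            
                                                            


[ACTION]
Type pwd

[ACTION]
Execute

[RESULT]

$ echo "Hello, World!"                                      
Hello, World!                                               
$ git status                                                
On branch main                                              
Changes not staged for commit:                              
                                                            
        modified:   main.py                                 
        modified:   README.md                               
$ pwd                                                       
/home/user                                                  
$ █                                                         
                                                            
                                                            
                                                            
                                                            
                                                            
                                                            
                                                            
                                                            
                                                            
                                                            
                                                            
                                                            
                                                            
                                                            
                                                            


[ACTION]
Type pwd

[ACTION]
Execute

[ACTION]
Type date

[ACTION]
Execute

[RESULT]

$ echo "Hello, World!"                                      
Hello, World!                                               
$ git status                                                
On branch main                                              
Changes not staged for commit:                              
                                                            
        modified:   main.py                                 
        modified:   README.md                               
$ pwd                                                       
/home/user                                                  
$ pwd                                                       
/home/user                                                  
$ date                                                      
Mon Jan 5 15:12:00 UTC 2026                                 
$ █                                                         
                                                            
                                                            
                                                            
                                                            
                                                            
                                                            
                                                            
                                                            
                                                            
                                                            
                                                            


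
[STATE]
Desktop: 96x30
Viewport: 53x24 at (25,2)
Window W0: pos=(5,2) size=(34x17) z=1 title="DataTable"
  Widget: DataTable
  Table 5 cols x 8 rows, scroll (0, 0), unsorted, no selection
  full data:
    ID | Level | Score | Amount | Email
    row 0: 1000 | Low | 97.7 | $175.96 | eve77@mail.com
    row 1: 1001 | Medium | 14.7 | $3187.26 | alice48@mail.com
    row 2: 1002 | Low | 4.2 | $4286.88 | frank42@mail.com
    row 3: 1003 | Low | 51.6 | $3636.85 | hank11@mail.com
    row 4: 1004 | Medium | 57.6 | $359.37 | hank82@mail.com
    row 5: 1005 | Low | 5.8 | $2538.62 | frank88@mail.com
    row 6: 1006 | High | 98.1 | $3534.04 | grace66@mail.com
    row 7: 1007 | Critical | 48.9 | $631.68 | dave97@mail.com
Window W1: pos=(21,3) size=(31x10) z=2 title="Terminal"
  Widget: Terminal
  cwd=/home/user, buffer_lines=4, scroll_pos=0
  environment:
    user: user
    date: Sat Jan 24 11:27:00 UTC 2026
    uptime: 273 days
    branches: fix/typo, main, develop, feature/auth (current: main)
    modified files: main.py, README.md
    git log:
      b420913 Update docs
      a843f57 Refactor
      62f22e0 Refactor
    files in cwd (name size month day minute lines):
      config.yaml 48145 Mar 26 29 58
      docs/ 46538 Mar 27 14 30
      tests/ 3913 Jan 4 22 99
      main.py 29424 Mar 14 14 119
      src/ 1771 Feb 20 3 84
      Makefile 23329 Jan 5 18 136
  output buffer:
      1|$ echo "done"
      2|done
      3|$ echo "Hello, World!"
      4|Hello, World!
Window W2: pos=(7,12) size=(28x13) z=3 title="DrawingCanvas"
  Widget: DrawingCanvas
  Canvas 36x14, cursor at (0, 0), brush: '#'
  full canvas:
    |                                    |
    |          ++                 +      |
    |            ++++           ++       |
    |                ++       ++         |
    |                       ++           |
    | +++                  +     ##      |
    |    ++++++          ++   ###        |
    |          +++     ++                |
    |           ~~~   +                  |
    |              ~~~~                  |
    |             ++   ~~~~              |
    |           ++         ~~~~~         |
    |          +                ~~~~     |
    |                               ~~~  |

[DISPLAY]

━━━━━━━━━━━━━┓                                       
━━━━━━━━━━━━━━━━━━━━━━━━━━┓                          
rminal                    ┃                          
──────────────────────────┨                          
cho "done"                ┃                          
e                         ┃                          
cho "Hello, World!"       ┃                          
lo, World!                ┃                          
                          ┃                          
                          ┃                          
━━━━━━━━━┓━━━━━━━━━━━━━━━━┛                          
         ┃gra┃                                       
─────────┨dav┃                                       
         ┃   ┃                                       
         ┃   ┃                                       
         ┃   ┃                                       
+       +┃━━━┛                                       
      ++ ┃                                           
     +   ┃                                           
   ++   #┃                                           
 ++      ┃                                           
+        ┃                                           
━━━━━━━━━┛                                           
                                                     


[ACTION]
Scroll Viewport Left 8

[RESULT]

━━━━━━━━━━━━━━━━━━━━━┓                               
    ┏━━━━━━━━━━━━━━━━━━━━━━━━━━━━━┓                  
────┃ Terminal                    ┃                  
  │S┠─────────────────────────────┨                  
──┼─┃$ echo "done"                ┃                  
  │9┃done                         ┃                  
  │1┃$ echo "Hello, World!"       ┃                  
  │4┃Hello, World!                ┃                  
  │5┃$ █                          ┃                  
  │5┃                             ┃                  
━━━━━━━━━━━━━━━━━┓━━━━━━━━━━━━━━━━┛                  
anvas            ┃gra┃                               
─────────────────┨dav┃                               
                 ┃   ┃                               
 ++              ┃   ┃                               
   ++++          ┃   ┃                               
       ++       +┃━━━┛                               
              ++ ┃                                   
             +   ┃                                   
+          ++   #┃                                   
 +++     ++      ┃                                   
  ~~~   +        ┃                                   
━━━━━━━━━━━━━━━━━┛                                   
                                                     


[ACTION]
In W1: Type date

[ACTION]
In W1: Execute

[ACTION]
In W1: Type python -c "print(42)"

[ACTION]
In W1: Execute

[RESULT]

━━━━━━━━━━━━━━━━━━━━━┓                               
    ┏━━━━━━━━━━━━━━━━━━━━━━━━━━━━━┓                  
────┃ Terminal                    ┃                  
  │S┠─────────────────────────────┨                  
──┼─┃Hello, World!                ┃                  
  │9┃$ date                       ┃                  
  │1┃Sat Jan 24 11:27:00 UTC 2026 ┃                  
  │4┃$ python -c "print(42)"      ┃                  
  │5┃42                           ┃                  
  │5┃$ █                          ┃                  
━━━━━━━━━━━━━━━━━┓━━━━━━━━━━━━━━━━┛                  
anvas            ┃gra┃                               
─────────────────┨dav┃                               
                 ┃   ┃                               
 ++              ┃   ┃                               
   ++++          ┃   ┃                               
       ++       +┃━━━┛                               
              ++ ┃                                   
             +   ┃                                   
+          ++   #┃                                   
 +++     ++      ┃                                   
  ~~~   +        ┃                                   
━━━━━━━━━━━━━━━━━┛                                   
                                                     


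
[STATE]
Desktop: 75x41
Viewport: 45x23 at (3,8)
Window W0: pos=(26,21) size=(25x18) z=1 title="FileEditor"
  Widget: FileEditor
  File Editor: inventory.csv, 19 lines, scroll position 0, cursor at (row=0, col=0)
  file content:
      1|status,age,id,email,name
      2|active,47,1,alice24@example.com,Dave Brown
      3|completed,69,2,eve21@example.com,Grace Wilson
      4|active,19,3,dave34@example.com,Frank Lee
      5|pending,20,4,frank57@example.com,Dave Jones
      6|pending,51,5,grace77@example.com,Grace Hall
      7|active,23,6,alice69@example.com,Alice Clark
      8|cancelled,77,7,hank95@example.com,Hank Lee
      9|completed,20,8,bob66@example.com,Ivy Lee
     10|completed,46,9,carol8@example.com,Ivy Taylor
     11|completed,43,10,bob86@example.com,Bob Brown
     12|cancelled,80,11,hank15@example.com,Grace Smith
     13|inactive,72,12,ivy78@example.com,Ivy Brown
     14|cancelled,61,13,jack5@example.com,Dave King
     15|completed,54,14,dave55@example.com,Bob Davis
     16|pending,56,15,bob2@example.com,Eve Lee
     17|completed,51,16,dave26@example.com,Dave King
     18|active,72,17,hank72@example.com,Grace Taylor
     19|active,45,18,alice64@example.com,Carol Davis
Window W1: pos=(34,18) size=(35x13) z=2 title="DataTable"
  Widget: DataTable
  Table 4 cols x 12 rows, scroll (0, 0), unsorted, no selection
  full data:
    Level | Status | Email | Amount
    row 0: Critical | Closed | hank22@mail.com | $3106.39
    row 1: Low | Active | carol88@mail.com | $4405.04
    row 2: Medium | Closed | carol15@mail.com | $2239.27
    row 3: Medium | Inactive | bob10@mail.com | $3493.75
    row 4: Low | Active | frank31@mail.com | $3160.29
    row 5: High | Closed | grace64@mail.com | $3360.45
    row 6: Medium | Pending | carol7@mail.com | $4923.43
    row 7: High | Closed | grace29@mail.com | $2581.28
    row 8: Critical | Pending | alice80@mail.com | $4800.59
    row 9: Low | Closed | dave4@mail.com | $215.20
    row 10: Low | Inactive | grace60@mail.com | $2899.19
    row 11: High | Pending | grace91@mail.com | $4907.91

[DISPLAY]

                                             
                                             
                                             
                                             
                                             
                                             
                                             
                                             
                                             
                                             
                               ┏━━━━━━━━━━━━━
                               ┃ DataTable   
                               ┠─────────────
                       ┏━━━━━━━┃Level   │Stat
                       ┃ FileEd┃────────┼────
                       ┠───────┃Critical│Clos
                       ┃█tatus,┃Low     │Acti
                       ┃active,┃Medium  │Clos
                       ┃complet┃Medium  │Inac
                       ┃active,┃Low     │Acti
                       ┃pending┃High    │Clos
                       ┃pending┃Medium  │Pend
                       ┃active,┗━━━━━━━━━━━━━


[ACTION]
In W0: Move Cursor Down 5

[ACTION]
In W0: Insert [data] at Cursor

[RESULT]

                                             
                                             
                                             
                                             
                                             
                                             
                                             
                                             
                                             
                                             
                               ┏━━━━━━━━━━━━━
                               ┃ DataTable   
                               ┠─────────────
                       ┏━━━━━━━┃Level   │Stat
                       ┃ FileEd┃────────┼────
                       ┠───────┃Critical│Clos
                       ┃status,┃Low     │Acti
                       ┃active,┃Medium  │Clos
                       ┃complet┃Medium  │Inac
                       ┃active,┃Low     │Acti
                       ┃pending┃High    │Clos
                       ┃data█en┃Medium  │Pend
                       ┃active,┗━━━━━━━━━━━━━


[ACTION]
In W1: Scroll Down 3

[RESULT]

                                             
                                             
                                             
                                             
                                             
                                             
                                             
                                             
                                             
                                             
                               ┏━━━━━━━━━━━━━
                               ┃ DataTable   
                               ┠─────────────
                       ┏━━━━━━━┃Level   │Stat
                       ┃ FileEd┃────────┼────
                       ┠───────┃Medium  │Inac
                       ┃status,┃Low     │Acti
                       ┃active,┃High    │Clos
                       ┃complet┃Medium  │Pend
                       ┃active,┃High    │Clos
                       ┃pending┃Critical│Pend
                       ┃data█en┃Low     │Clos
                       ┃active,┗━━━━━━━━━━━━━


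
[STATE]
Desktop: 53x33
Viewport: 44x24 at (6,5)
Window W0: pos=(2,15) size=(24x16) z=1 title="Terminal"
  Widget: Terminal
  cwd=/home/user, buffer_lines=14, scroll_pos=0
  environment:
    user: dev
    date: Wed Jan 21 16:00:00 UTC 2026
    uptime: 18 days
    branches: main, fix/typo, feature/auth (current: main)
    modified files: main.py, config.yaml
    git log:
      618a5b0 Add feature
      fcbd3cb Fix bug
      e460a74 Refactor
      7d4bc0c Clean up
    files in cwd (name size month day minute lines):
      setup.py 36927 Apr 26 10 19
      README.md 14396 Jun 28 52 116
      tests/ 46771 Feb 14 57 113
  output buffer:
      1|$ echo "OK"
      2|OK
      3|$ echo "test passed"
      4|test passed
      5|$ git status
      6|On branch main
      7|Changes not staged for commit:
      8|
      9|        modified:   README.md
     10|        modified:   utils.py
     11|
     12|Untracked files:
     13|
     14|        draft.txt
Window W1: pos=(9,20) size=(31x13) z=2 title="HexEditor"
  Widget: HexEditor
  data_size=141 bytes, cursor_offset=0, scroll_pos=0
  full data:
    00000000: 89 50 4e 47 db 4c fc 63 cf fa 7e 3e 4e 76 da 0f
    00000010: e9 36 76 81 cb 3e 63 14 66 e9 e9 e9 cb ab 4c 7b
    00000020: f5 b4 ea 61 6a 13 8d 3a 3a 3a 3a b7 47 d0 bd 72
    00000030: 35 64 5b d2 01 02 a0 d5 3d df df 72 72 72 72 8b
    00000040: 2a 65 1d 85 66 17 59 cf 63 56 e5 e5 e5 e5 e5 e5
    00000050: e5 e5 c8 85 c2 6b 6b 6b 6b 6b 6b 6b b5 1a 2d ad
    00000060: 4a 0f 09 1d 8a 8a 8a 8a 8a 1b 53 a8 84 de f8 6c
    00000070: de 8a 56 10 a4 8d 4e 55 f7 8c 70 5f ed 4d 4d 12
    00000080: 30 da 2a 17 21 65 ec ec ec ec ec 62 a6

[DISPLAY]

                                            
                                            
                                            
                                            
                                            
                                            
                                            
                                            
                                            
                                            
━━━━━━━━━━━━━━━━━━━┓                        
rminal             ┃                        
───────────────────┨                        
cho "OK"           ┃                        
                   ┃                        
cho┏━━━━━━━━━━━━━━━━━━━━━━━━━━━━━┓          
t p┃ HexEditor                   ┃          
it ┠─────────────────────────────┨          
bra┃00000000  89 50 4e 47 db 4c f┃          
nge┃00000010  e9 36 76 81 cb 3e 6┃          
   ┃00000020  f5 b4 ea 61 6a 13 8┃          
   ┃00000030  35 64 5b d2 01 02 a┃          
   ┃00000040  2a 65 1d 85 66 17 5┃          
   ┃00000050  e5 e5 c8 85 c2 6b 6┃          


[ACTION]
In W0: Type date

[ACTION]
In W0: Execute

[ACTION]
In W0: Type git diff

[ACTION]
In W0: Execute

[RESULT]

                                            
                                            
                                            
                                            
                                            
                                            
                                            
                                            
                                            
                                            
━━━━━━━━━━━━━━━━━━━┓                        
rminal             ┃                        
───────────────────┨                        
                   ┃                        
     draft.txt     ┃                        
ate┏━━━━━━━━━━━━━━━━━━━━━━━━━━━━━┓          
 Ja┃ HexEditor                   ┃          
it ┠─────────────────────────────┨          
f -┃00000000  89 50 4e 47 db 4c f┃          
 a/┃00000010  e9 36 76 81 cb 3e 6┃          
 b/┃00000020  f5 b4 ea 61 6a 13 8┃          
-1,┃00000030  35 64 5b d2 01 02 a┃          
upd┃00000040  2a 65 1d 85 66 17 5┃          
por┃00000050  e5 e5 c8 85 c2 6b 6┃          


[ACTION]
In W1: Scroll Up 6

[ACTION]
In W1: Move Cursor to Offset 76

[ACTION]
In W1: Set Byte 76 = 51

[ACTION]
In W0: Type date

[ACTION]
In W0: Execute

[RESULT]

                                            
                                            
                                            
                                            
                                            
                                            
                                            
                                            
                                            
                                            
━━━━━━━━━━━━━━━━━━━┓                        
rminal             ┃                        
───────────────────┨                        
ate                ┃                        
 Jan 21 16:00:00 UT┃                        
it ┏━━━━━━━━━━━━━━━━━━━━━━━━━━━━━┓          
f -┃ HexEditor                   ┃          
 a/┠─────────────────────────────┨          
 b/┃00000000  89 50 4e 47 db 4c f┃          
-1,┃00000010  e9 36 76 81 cb 3e 6┃          
upd┃00000020  f5 b4 ea 61 6a 13 8┃          
por┃00000030  35 64 5b d2 01 02 a┃          
ate┃00000040  2a 65 1d 85 66 17 5┃          
 Ja┃00000050  e5 e5 c8 85 c2 6b 6┃          


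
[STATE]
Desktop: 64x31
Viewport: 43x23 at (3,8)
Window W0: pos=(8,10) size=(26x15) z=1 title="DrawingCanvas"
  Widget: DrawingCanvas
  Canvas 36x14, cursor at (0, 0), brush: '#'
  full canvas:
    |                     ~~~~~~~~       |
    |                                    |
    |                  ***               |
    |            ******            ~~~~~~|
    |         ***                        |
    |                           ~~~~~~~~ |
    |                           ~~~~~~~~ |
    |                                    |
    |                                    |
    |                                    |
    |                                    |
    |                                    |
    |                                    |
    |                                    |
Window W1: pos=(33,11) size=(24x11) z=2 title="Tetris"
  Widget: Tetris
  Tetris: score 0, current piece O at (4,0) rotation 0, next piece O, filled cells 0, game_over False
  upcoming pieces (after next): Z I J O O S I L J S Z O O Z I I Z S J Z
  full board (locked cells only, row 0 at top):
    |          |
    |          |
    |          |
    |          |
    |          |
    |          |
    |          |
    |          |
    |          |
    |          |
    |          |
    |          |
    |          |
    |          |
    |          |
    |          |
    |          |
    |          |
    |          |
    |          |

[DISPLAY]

                                           
                                           
     ┏━━━━━━━━━━━━━━━━━━━━━━━━┓            
     ┃ DrawingCanvas          ┏━━━━━━━━━━━━
     ┠────────────────────────┃ Tetris     
     ┃+                    ~~~┠────────────
     ┃                        ┃          │N
     ┃                  ***   ┃          │▓
     ┃            ******      ┃          │▓
     ┃         ***            ┃          │ 
     ┃                        ┃          │ 
     ┃                        ┃          │ 
     ┃                        ┃          │S
     ┃                        ┗━━━━━━━━━━━━
     ┃                        ┃            
     ┃                        ┃            
     ┗━━━━━━━━━━━━━━━━━━━━━━━━┛            
                                           
                                           
                                           
                                           
                                           
                                           


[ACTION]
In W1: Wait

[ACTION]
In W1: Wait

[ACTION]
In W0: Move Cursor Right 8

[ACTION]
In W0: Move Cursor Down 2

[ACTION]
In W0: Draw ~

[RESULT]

                                           
                                           
     ┏━━━━━━━━━━━━━━━━━━━━━━━━┓            
     ┃ DrawingCanvas          ┏━━━━━━━━━━━━
     ┠────────────────────────┃ Tetris     
     ┃                     ~~~┠────────────
     ┃                        ┃          │N
     ┃        ~         ***   ┃          │▓
     ┃            ******      ┃          │▓
     ┃         ***            ┃          │ 
     ┃                        ┃          │ 
     ┃                        ┃          │ 
     ┃                        ┃          │S
     ┃                        ┗━━━━━━━━━━━━
     ┃                        ┃            
     ┃                        ┃            
     ┗━━━━━━━━━━━━━━━━━━━━━━━━┛            
                                           
                                           
                                           
                                           
                                           
                                           


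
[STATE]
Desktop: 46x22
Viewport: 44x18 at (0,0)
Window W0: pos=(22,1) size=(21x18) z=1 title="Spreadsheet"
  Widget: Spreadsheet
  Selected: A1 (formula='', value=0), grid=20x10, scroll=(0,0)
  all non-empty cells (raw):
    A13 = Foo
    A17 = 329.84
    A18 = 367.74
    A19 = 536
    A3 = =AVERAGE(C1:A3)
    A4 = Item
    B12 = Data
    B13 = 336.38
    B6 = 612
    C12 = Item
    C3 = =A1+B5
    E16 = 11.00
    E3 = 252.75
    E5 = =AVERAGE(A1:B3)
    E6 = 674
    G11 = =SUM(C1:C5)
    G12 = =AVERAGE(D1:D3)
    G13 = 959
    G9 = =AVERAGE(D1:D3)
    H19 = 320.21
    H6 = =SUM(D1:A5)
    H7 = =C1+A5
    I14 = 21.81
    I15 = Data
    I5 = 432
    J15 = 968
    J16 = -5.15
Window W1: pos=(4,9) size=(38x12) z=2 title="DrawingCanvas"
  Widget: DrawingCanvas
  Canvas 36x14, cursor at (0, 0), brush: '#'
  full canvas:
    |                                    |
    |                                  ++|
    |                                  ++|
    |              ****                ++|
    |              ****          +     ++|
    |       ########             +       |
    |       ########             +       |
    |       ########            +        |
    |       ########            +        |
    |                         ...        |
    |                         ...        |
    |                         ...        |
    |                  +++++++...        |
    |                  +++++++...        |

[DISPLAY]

                                            
                      ┏━━━━━━━━━━━━━━━━━━━┓ 
                      ┃ Spreadsheet       ┃ 
                      ┠───────────────────┨ 
                      ┃A1:                ┃ 
                      ┃       A       B   ┃ 
                      ┃-------------------┃ 
                      ┃  1      [0]       ┃ 
                      ┃  2        0       ┃ 
    ┏━━━━━━━━━━━━━━━━━━━━━━━━━━━━━━━━━━━━┓┃ 
    ┃ DrawingCanvas                      ┃┃ 
    ┠────────────────────────────────────┨┃ 
    ┃+                                   ┃┃ 
    ┃                                  ++┃┃ 
    ┃                                  ++┃┃ 
    ┃              ****                ++┃┃ 
    ┃              ****          +     ++┃┃ 
    ┃       ########             +       ┃┃ 


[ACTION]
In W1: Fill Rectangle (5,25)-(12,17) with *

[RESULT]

                                            
                      ┏━━━━━━━━━━━━━━━━━━━┓ 
                      ┃ Spreadsheet       ┃ 
                      ┠───────────────────┨ 
                      ┃A1:                ┃ 
                      ┃       A       B   ┃ 
                      ┃-------------------┃ 
                      ┃  1      [0]       ┃ 
                      ┃  2        0       ┃ 
    ┏━━━━━━━━━━━━━━━━━━━━━━━━━━━━━━━━━━━━┓┃ 
    ┃ DrawingCanvas                      ┃┃ 
    ┠────────────────────────────────────┨┃ 
    ┃+                                   ┃┃ 
    ┃                                  ++┃┃ 
    ┃                                  ++┃┃ 
    ┃              ****                ++┃┃ 
    ┃              ****          +     ++┃┃ 
    ┃       ########  *********  +       ┃┃ 


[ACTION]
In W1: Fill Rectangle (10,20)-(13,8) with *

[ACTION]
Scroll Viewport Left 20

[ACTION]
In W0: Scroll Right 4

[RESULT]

                                            
                      ┏━━━━━━━━━━━━━━━━━━━┓ 
                      ┃ Spreadsheet       ┃ 
                      ┠───────────────────┨ 
                      ┃A1:                ┃ 
                      ┃       E       F   ┃ 
                      ┃-------------------┃ 
                      ┃  1        0       ┃ 
                      ┃  2        0       ┃ 
    ┏━━━━━━━━━━━━━━━━━━━━━━━━━━━━━━━━━━━━┓┃ 
    ┃ DrawingCanvas                      ┃┃ 
    ┠────────────────────────────────────┨┃ 
    ┃+                                   ┃┃ 
    ┃                                  ++┃┃ 
    ┃                                  ++┃┃ 
    ┃              ****                ++┃┃ 
    ┃              ****          +     ++┃┃ 
    ┃       ########  *********  +       ┃┃ 


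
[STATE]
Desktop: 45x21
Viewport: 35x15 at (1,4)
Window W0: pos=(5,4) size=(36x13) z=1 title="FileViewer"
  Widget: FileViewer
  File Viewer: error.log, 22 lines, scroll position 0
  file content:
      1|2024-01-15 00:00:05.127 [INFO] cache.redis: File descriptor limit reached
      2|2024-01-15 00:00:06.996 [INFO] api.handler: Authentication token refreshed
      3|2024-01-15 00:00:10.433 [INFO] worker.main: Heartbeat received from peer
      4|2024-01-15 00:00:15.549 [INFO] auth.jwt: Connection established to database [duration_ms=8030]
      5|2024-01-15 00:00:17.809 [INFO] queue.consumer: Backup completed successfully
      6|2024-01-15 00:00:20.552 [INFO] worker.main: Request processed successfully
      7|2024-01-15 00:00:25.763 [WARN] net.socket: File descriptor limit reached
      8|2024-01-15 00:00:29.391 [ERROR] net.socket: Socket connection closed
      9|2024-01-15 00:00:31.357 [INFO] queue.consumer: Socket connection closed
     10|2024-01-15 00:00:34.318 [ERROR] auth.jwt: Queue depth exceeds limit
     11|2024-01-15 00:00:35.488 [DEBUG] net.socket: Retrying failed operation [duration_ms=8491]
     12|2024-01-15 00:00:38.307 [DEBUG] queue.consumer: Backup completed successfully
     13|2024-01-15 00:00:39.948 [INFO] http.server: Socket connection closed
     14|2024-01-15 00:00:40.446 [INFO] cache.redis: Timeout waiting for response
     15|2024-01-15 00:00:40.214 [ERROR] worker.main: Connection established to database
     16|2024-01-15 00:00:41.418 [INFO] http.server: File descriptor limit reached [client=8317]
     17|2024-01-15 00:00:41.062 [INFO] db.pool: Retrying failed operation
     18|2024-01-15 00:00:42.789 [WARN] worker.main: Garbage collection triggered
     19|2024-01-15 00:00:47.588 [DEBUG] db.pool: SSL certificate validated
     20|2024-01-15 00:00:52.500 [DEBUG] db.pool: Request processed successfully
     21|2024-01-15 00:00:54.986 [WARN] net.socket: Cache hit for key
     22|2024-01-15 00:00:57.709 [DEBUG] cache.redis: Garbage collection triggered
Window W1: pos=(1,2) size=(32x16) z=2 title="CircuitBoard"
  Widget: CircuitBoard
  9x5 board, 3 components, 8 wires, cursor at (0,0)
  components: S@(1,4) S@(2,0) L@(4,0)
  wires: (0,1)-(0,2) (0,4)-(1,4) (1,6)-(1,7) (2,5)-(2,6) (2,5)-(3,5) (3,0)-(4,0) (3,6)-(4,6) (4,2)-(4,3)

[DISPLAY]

┠──────────────────────────────┨━━━
┃   0 1 2 3 4 5 6 7 8          ┃   
┃0  [.]  · ─ ·       ·         ┃───
┃                    │         ┃FO]
┃1                   S       · ┃FO]
┃                              ┃FO]
┃2   S                   · ─ · ┃FO]
┃                        │     ┃FO]
┃3   ·                   ·   · ┃FO]
┃    │                       │ ┃RN]
┃4   L       · ─ ·           · ┃ROR
┃Cursor: (0,0)                 ┃FO]
┃                              ┃━━━
┗━━━━━━━━━━━━━━━━━━━━━━━━━━━━━━┛   
                                   


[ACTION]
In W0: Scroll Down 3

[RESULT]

┠──────────────────────────────┨━━━
┃   0 1 2 3 4 5 6 7 8          ┃   
┃0  [.]  · ─ ·       ·         ┃───
┃                    │         ┃FO]
┃1                   S       · ┃FO]
┃                              ┃FO]
┃2   S                   · ─ · ┃RN]
┃                        │     ┃ROR
┃3   ·                   ·   · ┃FO]
┃    │                       │ ┃ROR
┃4   L       · ─ ·           · ┃BUG
┃Cursor: (0,0)                 ┃BUG
┃                              ┃━━━
┗━━━━━━━━━━━━━━━━━━━━━━━━━━━━━━┛   
                                   


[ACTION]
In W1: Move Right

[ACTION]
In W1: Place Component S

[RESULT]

┠──────────────────────────────┨━━━
┃   0 1 2 3 4 5 6 7 8          ┃   
┃0      [S]─ ·       ·         ┃───
┃                    │         ┃FO]
┃1                   S       · ┃FO]
┃                              ┃FO]
┃2   S                   · ─ · ┃RN]
┃                        │     ┃ROR
┃3   ·                   ·   · ┃FO]
┃    │                       │ ┃ROR
┃4   L       · ─ ·           · ┃BUG
┃Cursor: (0,1)                 ┃BUG
┃                              ┃━━━
┗━━━━━━━━━━━━━━━━━━━━━━━━━━━━━━┛   
                                   
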